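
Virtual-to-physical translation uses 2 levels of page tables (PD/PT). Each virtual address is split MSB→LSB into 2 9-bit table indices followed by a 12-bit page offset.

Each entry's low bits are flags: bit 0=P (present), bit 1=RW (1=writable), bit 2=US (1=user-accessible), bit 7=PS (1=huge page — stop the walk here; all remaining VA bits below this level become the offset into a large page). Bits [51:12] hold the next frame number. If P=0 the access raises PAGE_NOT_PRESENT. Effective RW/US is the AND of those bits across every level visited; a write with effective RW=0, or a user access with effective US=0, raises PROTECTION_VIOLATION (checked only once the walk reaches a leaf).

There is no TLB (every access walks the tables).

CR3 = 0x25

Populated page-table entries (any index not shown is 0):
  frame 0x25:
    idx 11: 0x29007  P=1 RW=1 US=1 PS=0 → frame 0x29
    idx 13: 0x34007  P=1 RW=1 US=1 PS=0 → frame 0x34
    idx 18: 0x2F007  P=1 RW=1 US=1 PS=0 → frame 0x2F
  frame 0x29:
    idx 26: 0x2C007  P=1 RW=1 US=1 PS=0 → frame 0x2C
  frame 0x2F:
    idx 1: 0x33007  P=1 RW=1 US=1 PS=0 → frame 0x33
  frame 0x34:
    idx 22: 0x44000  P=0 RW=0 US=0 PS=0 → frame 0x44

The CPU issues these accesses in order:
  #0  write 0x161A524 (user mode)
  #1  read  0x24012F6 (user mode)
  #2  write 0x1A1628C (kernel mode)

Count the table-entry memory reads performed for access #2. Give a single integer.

Trace:
#0 VA=0x161A524 (w,user):
  lvl0: tbl 0x25, slot 11 ⇒ 0x29007 (P1/RW1/US1/PS0)
  lvl1: tbl 0x29, slot 26 ⇒ 0x2C007 (P1/RW1/US1/PS0)
  ⇒ phys 0x2C524  [2 reads]
#1 VA=0x24012F6 (r,user):
  lvl0: tbl 0x25, slot 18 ⇒ 0x2F007 (P1/RW1/US1/PS0)
  lvl1: tbl 0x2F, slot 1 ⇒ 0x33007 (P1/RW1/US1/PS0)
  ⇒ phys 0x332F6  [2 reads]
#2 VA=0x1A1628C (w,kernel):
  lvl0: tbl 0x25, slot 13 ⇒ 0x34007 (P1/RW1/US1/PS0)
  lvl1: tbl 0x34, slot 22 ⇒ 0x44000 (P0/RW0/US0/PS0)
  ✗ PAGE_NOT_PRESENT  [2 reads]

Entries read for #2: 2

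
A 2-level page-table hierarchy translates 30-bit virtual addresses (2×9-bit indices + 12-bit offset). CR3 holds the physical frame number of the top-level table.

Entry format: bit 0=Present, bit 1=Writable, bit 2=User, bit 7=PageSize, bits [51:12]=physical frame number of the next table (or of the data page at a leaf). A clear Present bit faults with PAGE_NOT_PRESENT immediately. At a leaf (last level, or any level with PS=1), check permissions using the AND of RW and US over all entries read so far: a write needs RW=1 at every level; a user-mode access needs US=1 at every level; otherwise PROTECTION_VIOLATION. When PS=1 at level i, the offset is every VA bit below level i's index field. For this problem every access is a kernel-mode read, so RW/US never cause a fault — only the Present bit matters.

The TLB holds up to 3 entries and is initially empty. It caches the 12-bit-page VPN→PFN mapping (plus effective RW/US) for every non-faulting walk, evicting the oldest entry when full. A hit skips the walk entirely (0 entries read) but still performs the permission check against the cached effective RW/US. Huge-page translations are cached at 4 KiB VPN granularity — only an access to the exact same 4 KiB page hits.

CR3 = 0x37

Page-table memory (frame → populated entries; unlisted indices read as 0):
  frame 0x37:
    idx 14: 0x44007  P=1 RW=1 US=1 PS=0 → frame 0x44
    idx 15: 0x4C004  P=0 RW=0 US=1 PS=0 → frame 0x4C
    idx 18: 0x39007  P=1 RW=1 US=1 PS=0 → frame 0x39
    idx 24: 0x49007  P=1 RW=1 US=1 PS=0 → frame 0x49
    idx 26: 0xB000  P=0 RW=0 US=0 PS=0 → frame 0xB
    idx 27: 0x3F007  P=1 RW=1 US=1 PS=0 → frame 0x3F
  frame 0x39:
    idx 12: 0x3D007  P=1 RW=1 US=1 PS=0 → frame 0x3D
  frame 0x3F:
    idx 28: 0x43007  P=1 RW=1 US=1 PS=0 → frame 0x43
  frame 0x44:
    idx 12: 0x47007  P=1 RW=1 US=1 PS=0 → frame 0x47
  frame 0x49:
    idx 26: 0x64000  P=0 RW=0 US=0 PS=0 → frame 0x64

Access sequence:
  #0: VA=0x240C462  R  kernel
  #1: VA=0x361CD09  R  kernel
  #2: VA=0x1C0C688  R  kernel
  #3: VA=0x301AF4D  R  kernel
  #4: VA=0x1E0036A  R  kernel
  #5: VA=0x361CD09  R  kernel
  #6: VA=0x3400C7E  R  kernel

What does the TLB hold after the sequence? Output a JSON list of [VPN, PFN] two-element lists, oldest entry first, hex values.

Walk each access:
#0 VA=0x240C462 (r,kernel):
  [0] read 0x37 idx=18: raw=0x39007 flags P=1 W=1 U=1 S=0
  [1] read 0x39 idx=12: raw=0x3D007 flags P=1 W=1 U=1 S=0
  ⇒ phys 0x3D462  [2 reads]
#1 VA=0x361CD09 (r,kernel):
  [0] read 0x37 idx=27: raw=0x3F007 flags P=1 W=1 U=1 S=0
  [1] read 0x3F idx=28: raw=0x43007 flags P=1 W=1 U=1 S=0
  ⇒ phys 0x43D09  [2 reads]
#2 VA=0x1C0C688 (r,kernel):
  [0] read 0x37 idx=14: raw=0x44007 flags P=1 W=1 U=1 S=0
  [1] read 0x44 idx=12: raw=0x47007 flags P=1 W=1 U=1 S=0
  ⇒ phys 0x47688  [2 reads]
#3 VA=0x301AF4D (r,kernel):
  [0] read 0x37 idx=24: raw=0x49007 flags P=1 W=1 U=1 S=0
  [1] read 0x49 idx=26: raw=0x64000 flags P=0 W=0 U=0 S=0
  ✗ PAGE_NOT_PRESENT  [2 reads]
#4 VA=0x1E0036A (r,kernel):
  [0] read 0x37 idx=15: raw=0x4C004 flags P=0 W=0 U=1 S=0
  ✗ PAGE_NOT_PRESENT  [1 reads]
#5 VA=0x361CD09 (r,kernel):
  TLB hit vpn=0x361C → PA=0x43D09
#6 VA=0x3400C7E (r,kernel):
  [0] read 0x37 idx=26: raw=0xB000 flags P=0 W=0 U=0 S=0
  ✗ PAGE_NOT_PRESENT  [1 reads]

TLB: [["0x240C", "0x3D"], ["0x361C", "0x43"], ["0x1C0C", "0x47"]]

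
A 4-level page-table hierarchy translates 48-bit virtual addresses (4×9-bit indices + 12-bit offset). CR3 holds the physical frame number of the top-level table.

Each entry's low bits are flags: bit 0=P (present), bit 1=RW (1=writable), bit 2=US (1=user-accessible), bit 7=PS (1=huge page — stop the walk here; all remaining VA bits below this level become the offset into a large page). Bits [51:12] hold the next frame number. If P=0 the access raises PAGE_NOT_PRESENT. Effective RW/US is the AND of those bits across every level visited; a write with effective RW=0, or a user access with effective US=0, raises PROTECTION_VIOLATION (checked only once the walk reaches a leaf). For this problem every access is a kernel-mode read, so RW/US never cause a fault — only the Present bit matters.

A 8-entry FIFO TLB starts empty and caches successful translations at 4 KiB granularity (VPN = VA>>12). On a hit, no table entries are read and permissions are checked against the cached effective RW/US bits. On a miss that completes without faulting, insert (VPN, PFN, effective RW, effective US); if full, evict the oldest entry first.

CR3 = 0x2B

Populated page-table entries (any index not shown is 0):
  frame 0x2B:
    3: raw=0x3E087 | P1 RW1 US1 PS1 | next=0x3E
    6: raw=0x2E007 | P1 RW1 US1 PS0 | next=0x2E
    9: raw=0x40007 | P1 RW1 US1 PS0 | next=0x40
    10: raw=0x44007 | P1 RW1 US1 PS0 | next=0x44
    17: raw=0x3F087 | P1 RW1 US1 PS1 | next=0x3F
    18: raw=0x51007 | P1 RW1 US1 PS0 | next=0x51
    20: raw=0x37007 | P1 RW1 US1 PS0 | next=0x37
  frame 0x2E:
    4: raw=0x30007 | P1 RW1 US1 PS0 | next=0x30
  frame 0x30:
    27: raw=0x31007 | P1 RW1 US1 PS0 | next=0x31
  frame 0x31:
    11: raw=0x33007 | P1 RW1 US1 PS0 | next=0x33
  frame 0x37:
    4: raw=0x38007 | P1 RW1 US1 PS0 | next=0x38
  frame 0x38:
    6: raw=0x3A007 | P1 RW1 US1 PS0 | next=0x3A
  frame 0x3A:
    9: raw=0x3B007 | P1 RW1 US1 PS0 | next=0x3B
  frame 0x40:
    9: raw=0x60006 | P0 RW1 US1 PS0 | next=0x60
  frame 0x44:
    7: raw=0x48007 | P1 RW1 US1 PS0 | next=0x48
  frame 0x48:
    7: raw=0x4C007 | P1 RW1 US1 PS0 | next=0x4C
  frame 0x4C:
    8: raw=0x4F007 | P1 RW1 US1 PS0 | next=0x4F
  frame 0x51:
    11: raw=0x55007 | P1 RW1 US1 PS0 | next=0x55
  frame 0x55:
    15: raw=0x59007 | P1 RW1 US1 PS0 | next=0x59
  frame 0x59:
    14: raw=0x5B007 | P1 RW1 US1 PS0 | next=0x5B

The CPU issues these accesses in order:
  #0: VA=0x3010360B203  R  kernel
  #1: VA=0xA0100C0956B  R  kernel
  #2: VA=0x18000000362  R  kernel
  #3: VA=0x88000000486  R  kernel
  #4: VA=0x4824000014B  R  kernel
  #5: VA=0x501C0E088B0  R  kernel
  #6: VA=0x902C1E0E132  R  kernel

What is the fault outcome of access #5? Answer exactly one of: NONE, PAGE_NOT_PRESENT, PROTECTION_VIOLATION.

Walk each access:
#0 VA=0x3010360B203 (r,kernel):
  lvl0: tbl 0x2B, slot 6 ⇒ 0x2E007 (P1/RW1/US1/PS0)
  lvl1: tbl 0x2E, slot 4 ⇒ 0x30007 (P1/RW1/US1/PS0)
  lvl2: tbl 0x30, slot 27 ⇒ 0x31007 (P1/RW1/US1/PS0)
  lvl3: tbl 0x31, slot 11 ⇒ 0x33007 (P1/RW1/US1/PS0)
  ⇒ phys 0x33203  [4 reads]
#1 VA=0xA0100C0956B (r,kernel):
  lvl0: tbl 0x2B, slot 20 ⇒ 0x37007 (P1/RW1/US1/PS0)
  lvl1: tbl 0x37, slot 4 ⇒ 0x38007 (P1/RW1/US1/PS0)
  lvl2: tbl 0x38, slot 6 ⇒ 0x3A007 (P1/RW1/US1/PS0)
  lvl3: tbl 0x3A, slot 9 ⇒ 0x3B007 (P1/RW1/US1/PS0)
  ⇒ phys 0x3B56B  [4 reads]
#2 VA=0x18000000362 (r,kernel):
  lvl0: tbl 0x2B, slot 3 ⇒ 0x3E087 (P1/RW1/US1/PS1)
  ⇒ phys 0x3E362 (huge @L0)  [1 reads]
#3 VA=0x88000000486 (r,kernel):
  lvl0: tbl 0x2B, slot 17 ⇒ 0x3F087 (P1/RW1/US1/PS1)
  ⇒ phys 0x3F486 (huge @L0)  [1 reads]
#4 VA=0x4824000014B (r,kernel):
  lvl0: tbl 0x2B, slot 9 ⇒ 0x40007 (P1/RW1/US1/PS0)
  lvl1: tbl 0x40, slot 9 ⇒ 0x60006 (P0/RW1/US1/PS0)
  ⇒ fault: PAGE_NOT_PRESENT  — 2 lookups
#5 VA=0x501C0E088B0 (r,kernel):
  lvl0: tbl 0x2B, slot 10 ⇒ 0x44007 (P1/RW1/US1/PS0)
  lvl1: tbl 0x44, slot 7 ⇒ 0x48007 (P1/RW1/US1/PS0)
  lvl2: tbl 0x48, slot 7 ⇒ 0x4C007 (P1/RW1/US1/PS0)
  lvl3: tbl 0x4C, slot 8 ⇒ 0x4F007 (P1/RW1/US1/PS0)
  ⇒ phys 0x4F8B0  [4 reads]
#6 VA=0x902C1E0E132 (r,kernel):
  lvl0: tbl 0x2B, slot 18 ⇒ 0x51007 (P1/RW1/US1/PS0)
  lvl1: tbl 0x51, slot 11 ⇒ 0x55007 (P1/RW1/US1/PS0)
  lvl2: tbl 0x55, slot 15 ⇒ 0x59007 (P1/RW1/US1/PS0)
  lvl3: tbl 0x59, slot 14 ⇒ 0x5B007 (P1/RW1/US1/PS0)
  ⇒ phys 0x5B132  [4 reads]

Access #5 fault: NONE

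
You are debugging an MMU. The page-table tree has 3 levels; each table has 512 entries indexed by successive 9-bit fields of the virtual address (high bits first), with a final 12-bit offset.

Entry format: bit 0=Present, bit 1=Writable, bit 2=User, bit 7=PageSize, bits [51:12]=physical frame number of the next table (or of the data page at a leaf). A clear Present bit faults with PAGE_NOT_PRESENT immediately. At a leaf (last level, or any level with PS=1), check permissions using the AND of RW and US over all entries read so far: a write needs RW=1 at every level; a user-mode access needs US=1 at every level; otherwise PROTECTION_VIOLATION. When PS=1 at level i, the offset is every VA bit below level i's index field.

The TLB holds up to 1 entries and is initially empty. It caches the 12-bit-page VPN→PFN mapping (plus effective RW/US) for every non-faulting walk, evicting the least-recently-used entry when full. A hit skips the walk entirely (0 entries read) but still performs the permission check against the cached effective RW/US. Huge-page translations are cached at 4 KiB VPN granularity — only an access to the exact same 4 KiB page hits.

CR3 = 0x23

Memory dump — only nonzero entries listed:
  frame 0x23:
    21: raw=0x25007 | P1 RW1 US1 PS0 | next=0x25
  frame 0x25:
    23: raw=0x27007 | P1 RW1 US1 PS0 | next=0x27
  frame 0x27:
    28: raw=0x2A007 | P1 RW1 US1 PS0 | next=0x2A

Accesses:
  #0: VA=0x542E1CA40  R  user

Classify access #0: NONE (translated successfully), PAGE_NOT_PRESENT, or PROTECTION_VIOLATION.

Trace:
#0 VA=0x542E1CA40 (r,user):
  L0: frame=0x23 idx=21 entry=0x25007 [P=1 RW=1 US=1 PS=0]
  L1: frame=0x25 idx=23 entry=0x27007 [P=1 RW=1 US=1 PS=0]
  L2: frame=0x27 idx=28 entry=0x2A007 [P=1 RW=1 US=1 PS=0]
  ⇒ phys 0x2AA40  [3 reads]

Access #0 fault: NONE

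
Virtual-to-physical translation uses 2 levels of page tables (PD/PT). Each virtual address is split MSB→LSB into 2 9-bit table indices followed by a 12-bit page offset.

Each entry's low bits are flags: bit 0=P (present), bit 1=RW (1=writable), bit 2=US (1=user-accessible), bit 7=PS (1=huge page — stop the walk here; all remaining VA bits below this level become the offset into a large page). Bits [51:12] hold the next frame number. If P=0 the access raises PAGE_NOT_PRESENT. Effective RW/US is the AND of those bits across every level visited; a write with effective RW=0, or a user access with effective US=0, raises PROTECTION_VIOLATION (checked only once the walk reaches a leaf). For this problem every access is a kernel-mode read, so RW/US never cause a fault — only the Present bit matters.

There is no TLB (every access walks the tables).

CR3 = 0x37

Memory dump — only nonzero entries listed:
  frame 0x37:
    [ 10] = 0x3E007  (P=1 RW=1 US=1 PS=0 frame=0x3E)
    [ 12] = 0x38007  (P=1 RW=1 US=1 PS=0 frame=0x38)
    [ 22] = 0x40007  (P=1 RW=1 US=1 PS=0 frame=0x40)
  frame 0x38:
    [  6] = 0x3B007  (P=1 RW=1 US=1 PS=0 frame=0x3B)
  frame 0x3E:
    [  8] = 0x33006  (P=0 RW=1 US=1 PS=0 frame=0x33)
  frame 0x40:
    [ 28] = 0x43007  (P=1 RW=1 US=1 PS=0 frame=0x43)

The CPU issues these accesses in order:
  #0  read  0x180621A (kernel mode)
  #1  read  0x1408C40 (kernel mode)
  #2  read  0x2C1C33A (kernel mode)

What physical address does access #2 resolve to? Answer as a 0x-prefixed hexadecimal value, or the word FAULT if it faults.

Walk each access:
#0 VA=0x180621A (r,kernel):
  lvl0: tbl 0x37, slot 12 ⇒ 0x38007 (P1/RW1/US1/PS0)
  lvl1: tbl 0x38, slot 6 ⇒ 0x3B007 (P1/RW1/US1/PS0)
  → PA=0x3B21A  (2 entries read)
#1 VA=0x1408C40 (r,kernel):
  lvl0: tbl 0x37, slot 10 ⇒ 0x3E007 (P1/RW1/US1/PS0)
  lvl1: tbl 0x3E, slot 8 ⇒ 0x33006 (P0/RW1/US1/PS0)
  → PAGE_NOT_PRESENT  (2 entries read)
#2 VA=0x2C1C33A (r,kernel):
  lvl0: tbl 0x37, slot 22 ⇒ 0x40007 (P1/RW1/US1/PS0)
  lvl1: tbl 0x40, slot 28 ⇒ 0x43007 (P1/RW1/US1/PS0)
  → PA=0x4333A  (2 entries read)

Access #2 PA: 0x4333A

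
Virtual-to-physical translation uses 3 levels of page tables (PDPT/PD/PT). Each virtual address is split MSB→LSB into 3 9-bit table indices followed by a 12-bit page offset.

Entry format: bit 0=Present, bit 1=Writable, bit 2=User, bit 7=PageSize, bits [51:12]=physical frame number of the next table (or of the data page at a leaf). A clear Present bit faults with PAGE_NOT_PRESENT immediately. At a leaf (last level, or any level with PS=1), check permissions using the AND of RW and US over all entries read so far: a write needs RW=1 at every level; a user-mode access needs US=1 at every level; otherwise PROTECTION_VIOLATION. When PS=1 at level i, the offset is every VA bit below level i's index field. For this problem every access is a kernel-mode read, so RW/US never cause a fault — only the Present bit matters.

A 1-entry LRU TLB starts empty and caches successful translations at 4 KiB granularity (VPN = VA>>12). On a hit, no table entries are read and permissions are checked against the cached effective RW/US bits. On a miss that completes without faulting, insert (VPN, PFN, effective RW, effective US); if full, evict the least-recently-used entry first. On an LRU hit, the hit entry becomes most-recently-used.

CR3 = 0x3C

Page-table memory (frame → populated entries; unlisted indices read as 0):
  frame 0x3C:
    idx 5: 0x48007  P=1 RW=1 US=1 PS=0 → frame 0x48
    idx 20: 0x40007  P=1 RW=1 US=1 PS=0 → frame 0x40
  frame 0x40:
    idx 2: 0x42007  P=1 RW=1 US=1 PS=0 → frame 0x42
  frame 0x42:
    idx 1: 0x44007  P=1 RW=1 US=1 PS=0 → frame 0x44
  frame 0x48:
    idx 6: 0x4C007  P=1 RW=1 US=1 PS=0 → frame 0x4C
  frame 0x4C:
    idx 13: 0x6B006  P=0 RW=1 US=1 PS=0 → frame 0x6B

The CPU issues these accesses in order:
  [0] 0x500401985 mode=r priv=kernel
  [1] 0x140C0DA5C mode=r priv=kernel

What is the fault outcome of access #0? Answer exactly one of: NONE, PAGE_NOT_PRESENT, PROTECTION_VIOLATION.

Trace:
#0 VA=0x500401985 (r,kernel):
  L0 @0x3C[20] → 0x40007  P=1,RW=1,US=1,PS=0
  L1 @0x40[2] → 0x42007  P=1,RW=1,US=1,PS=0
  L2 @0x42[1] → 0x44007  P=1,RW=1,US=1,PS=0
  ✓ 0x44985  — 3 lookups
#1 VA=0x140C0DA5C (r,kernel):
  L0 @0x3C[5] → 0x48007  P=1,RW=1,US=1,PS=0
  L1 @0x48[6] → 0x4C007  P=1,RW=1,US=1,PS=0
  L2 @0x4C[13] → 0x6B006  P=0,RW=1,US=1,PS=0
  → PAGE_NOT_PRESENT  (3 entries read)

Access #0 fault: NONE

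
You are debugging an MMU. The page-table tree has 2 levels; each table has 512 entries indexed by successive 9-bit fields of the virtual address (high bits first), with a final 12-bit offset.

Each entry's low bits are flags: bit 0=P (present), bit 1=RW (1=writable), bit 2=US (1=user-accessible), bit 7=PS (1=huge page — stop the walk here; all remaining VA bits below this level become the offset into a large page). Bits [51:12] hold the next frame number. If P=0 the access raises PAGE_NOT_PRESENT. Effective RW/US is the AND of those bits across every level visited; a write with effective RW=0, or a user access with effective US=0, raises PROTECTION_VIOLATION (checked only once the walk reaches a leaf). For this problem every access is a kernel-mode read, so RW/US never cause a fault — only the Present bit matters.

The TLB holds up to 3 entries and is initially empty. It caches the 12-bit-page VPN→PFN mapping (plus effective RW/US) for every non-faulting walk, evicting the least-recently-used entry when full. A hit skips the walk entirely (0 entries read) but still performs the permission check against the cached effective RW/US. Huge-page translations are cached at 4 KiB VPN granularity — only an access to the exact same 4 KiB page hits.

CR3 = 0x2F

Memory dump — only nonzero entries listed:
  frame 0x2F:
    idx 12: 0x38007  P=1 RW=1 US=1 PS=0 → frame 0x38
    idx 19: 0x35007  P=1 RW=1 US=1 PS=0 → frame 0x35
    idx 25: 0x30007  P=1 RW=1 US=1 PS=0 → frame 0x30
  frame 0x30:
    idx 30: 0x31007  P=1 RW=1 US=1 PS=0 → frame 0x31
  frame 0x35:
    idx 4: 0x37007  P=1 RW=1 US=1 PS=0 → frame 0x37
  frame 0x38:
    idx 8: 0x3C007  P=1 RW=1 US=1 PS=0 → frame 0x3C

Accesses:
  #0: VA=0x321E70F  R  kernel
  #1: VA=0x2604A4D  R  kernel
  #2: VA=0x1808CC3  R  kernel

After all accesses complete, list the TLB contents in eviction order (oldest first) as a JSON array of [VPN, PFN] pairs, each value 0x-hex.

Trace:
#0 VA=0x321E70F (r,kernel):
  L0: frame=0x2F idx=25 entry=0x30007 [P=1 RW=1 US=1 PS=0]
  L1: frame=0x30 idx=30 entry=0x31007 [P=1 RW=1 US=1 PS=0]
  ⇒ phys 0x3170F  [2 reads]
#1 VA=0x2604A4D (r,kernel):
  L0: frame=0x2F idx=19 entry=0x35007 [P=1 RW=1 US=1 PS=0]
  L1: frame=0x35 idx=4 entry=0x37007 [P=1 RW=1 US=1 PS=0]
  ⇒ phys 0x37A4D  [2 reads]
#2 VA=0x1808CC3 (r,kernel):
  L0: frame=0x2F idx=12 entry=0x38007 [P=1 RW=1 US=1 PS=0]
  L1: frame=0x38 idx=8 entry=0x3C007 [P=1 RW=1 US=1 PS=0]
  ⇒ phys 0x3CCC3  [2 reads]

TLB: [["0x321E", "0x31"], ["0x2604", "0x37"], ["0x1808", "0x3C"]]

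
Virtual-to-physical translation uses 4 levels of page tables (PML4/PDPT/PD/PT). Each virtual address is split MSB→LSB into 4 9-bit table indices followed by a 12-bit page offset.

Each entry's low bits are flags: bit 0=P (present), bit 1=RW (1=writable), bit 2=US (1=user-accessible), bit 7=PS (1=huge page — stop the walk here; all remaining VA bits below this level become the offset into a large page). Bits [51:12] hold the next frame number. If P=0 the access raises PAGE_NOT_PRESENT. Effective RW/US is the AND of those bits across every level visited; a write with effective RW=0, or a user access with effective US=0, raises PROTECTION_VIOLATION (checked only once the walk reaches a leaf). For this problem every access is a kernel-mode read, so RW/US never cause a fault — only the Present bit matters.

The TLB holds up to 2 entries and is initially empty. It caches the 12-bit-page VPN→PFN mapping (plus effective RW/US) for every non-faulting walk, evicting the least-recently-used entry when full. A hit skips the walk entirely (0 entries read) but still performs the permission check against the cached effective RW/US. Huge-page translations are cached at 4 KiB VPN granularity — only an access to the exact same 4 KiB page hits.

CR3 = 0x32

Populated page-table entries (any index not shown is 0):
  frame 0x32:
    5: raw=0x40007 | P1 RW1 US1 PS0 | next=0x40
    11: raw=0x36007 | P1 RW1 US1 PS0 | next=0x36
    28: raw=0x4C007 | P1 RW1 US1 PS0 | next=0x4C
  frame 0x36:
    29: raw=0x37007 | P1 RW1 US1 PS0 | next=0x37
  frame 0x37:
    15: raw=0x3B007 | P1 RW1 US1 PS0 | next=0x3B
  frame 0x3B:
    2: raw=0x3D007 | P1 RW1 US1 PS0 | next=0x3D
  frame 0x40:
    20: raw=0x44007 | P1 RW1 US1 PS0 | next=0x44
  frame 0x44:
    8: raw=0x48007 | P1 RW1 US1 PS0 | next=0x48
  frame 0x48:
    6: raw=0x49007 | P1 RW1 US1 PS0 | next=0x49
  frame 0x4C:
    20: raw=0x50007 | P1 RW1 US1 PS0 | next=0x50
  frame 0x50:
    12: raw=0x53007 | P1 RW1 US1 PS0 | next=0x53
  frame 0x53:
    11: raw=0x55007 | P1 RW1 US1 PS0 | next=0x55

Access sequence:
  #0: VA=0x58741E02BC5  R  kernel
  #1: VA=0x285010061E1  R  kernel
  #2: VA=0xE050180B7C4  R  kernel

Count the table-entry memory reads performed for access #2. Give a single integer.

Trace:
#0 VA=0x58741E02BC5 (r,kernel):
  L0: frame=0x32 idx=11 entry=0x36007 [P=1 RW=1 US=1 PS=0]
  L1: frame=0x36 idx=29 entry=0x37007 [P=1 RW=1 US=1 PS=0]
  L2: frame=0x37 idx=15 entry=0x3B007 [P=1 RW=1 US=1 PS=0]
  L3: frame=0x3B idx=2 entry=0x3D007 [P=1 RW=1 US=1 PS=0]
  ⇒ phys 0x3DBC5  [4 reads]
#1 VA=0x285010061E1 (r,kernel):
  L0: frame=0x32 idx=5 entry=0x40007 [P=1 RW=1 US=1 PS=0]
  L1: frame=0x40 idx=20 entry=0x44007 [P=1 RW=1 US=1 PS=0]
  L2: frame=0x44 idx=8 entry=0x48007 [P=1 RW=1 US=1 PS=0]
  L3: frame=0x48 idx=6 entry=0x49007 [P=1 RW=1 US=1 PS=0]
  ⇒ phys 0x491E1  [4 reads]
#2 VA=0xE050180B7C4 (r,kernel):
  L0: frame=0x32 idx=28 entry=0x4C007 [P=1 RW=1 US=1 PS=0]
  L1: frame=0x4C idx=20 entry=0x50007 [P=1 RW=1 US=1 PS=0]
  L2: frame=0x50 idx=12 entry=0x53007 [P=1 RW=1 US=1 PS=0]
  L3: frame=0x53 idx=11 entry=0x55007 [P=1 RW=1 US=1 PS=0]
  ⇒ phys 0x557C4  [4 reads]

Entries read for #2: 4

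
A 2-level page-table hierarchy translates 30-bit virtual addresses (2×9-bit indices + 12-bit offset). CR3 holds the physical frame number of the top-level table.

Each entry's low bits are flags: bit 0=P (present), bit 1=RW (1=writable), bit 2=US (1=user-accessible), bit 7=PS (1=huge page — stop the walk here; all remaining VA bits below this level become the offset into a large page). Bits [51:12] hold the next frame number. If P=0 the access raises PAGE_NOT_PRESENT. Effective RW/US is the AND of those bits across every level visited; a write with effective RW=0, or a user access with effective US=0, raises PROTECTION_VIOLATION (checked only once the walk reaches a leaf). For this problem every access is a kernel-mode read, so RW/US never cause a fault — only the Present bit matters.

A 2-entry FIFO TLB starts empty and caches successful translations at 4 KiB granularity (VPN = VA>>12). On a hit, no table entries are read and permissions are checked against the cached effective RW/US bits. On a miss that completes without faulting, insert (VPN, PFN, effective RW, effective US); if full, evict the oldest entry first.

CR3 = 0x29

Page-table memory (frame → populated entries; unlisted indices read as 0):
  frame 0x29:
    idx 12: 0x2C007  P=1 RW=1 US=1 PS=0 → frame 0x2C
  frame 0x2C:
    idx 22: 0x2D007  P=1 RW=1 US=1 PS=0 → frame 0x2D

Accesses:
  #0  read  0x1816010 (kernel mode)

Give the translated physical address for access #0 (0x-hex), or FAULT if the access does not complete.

Per-access translation:
#0 VA=0x1816010 (r,kernel):
  lvl0: tbl 0x29, slot 12 ⇒ 0x2C007 (P1/RW1/US1/PS0)
  lvl1: tbl 0x2C, slot 22 ⇒ 0x2D007 (P1/RW1/US1/PS0)
  ✓ 0x2D010  — 2 lookups

Access #0 PA: 0x2D010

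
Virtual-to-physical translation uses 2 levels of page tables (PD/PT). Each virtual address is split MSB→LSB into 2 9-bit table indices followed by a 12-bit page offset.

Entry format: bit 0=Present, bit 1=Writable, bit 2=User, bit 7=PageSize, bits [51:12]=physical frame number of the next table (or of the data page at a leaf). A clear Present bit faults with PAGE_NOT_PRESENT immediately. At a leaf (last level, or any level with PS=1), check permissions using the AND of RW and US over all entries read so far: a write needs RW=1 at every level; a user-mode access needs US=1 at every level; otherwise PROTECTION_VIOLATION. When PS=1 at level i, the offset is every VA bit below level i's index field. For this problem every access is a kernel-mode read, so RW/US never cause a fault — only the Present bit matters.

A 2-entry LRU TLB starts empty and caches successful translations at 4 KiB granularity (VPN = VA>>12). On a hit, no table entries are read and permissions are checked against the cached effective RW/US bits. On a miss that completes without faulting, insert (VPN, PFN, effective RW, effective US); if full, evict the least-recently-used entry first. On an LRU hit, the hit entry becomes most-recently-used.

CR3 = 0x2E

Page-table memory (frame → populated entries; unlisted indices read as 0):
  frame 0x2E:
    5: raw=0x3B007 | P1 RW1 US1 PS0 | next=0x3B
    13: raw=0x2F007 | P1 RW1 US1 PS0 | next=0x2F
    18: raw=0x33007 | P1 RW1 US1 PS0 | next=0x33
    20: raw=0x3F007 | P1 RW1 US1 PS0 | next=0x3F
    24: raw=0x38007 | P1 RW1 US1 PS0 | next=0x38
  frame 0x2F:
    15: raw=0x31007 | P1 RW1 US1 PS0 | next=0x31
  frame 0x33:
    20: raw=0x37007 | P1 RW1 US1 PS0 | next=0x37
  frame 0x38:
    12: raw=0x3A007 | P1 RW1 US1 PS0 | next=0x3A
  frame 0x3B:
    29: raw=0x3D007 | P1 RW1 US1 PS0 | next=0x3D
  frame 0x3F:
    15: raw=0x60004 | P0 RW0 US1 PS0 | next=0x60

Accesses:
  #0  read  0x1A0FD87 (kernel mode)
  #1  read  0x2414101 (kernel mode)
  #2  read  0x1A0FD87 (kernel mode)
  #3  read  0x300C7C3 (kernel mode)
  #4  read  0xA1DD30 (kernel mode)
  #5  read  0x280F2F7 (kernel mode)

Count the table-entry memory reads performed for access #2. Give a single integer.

Trace:
#0 VA=0x1A0FD87 (r,kernel):
  L0 @0x2E[13] → 0x2F007  P=1,RW=1,US=1,PS=0
  L1 @0x2F[15] → 0x31007  P=1,RW=1,US=1,PS=0
  ⇒ phys 0x31D87  [2 reads]
#1 VA=0x2414101 (r,kernel):
  L0 @0x2E[18] → 0x33007  P=1,RW=1,US=1,PS=0
  L1 @0x33[20] → 0x37007  P=1,RW=1,US=1,PS=0
  ⇒ phys 0x37101  [2 reads]
#2 VA=0x1A0FD87 (r,kernel):
  TLB hit vpn=0x1A0F → PA=0x31D87
#3 VA=0x300C7C3 (r,kernel):
  L0 @0x2E[24] → 0x38007  P=1,RW=1,US=1,PS=0
  L1 @0x38[12] → 0x3A007  P=1,RW=1,US=1,PS=0
  ⇒ phys 0x3A7C3  [2 reads]
#4 VA=0xA1DD30 (r,kernel):
  L0 @0x2E[5] → 0x3B007  P=1,RW=1,US=1,PS=0
  L1 @0x3B[29] → 0x3D007  P=1,RW=1,US=1,PS=0
  ⇒ phys 0x3DD30  [2 reads]
#5 VA=0x280F2F7 (r,kernel):
  L0 @0x2E[20] → 0x3F007  P=1,RW=1,US=1,PS=0
  L1 @0x3F[15] → 0x60004  P=0,RW=0,US=1,PS=0
  → PAGE_NOT_PRESENT  (2 entries read)

Entries read for #2: 0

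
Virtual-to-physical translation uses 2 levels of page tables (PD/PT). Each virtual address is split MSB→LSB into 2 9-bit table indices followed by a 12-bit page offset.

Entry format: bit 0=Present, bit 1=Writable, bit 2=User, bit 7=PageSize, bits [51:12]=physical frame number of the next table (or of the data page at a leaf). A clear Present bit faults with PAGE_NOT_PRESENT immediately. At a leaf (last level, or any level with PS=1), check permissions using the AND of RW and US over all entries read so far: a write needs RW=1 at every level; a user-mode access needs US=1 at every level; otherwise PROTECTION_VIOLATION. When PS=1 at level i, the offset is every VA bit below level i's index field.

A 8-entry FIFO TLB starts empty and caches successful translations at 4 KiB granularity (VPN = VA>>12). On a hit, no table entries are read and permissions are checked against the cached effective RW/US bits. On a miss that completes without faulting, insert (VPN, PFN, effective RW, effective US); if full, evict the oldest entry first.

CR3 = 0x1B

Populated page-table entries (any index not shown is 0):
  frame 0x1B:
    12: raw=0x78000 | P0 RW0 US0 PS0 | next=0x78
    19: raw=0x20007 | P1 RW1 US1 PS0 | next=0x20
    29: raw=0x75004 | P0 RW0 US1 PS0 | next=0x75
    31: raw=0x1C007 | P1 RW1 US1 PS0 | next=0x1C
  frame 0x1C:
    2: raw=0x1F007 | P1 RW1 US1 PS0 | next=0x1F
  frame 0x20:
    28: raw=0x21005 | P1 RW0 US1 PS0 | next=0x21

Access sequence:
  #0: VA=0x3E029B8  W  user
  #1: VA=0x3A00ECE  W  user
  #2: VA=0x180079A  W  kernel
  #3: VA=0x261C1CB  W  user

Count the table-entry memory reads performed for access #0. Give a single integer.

Trace:
#0 VA=0x3E029B8 (w,user):
  [0] read 0x1B idx=31: raw=0x1C007 flags P=1 W=1 U=1 S=0
  [1] read 0x1C idx=2: raw=0x1F007 flags P=1 W=1 U=1 S=0
  → PA=0x1F9B8  (2 entries read)
#1 VA=0x3A00ECE (w,user):
  [0] read 0x1B idx=29: raw=0x75004 flags P=0 W=0 U=1 S=0
  ✗ PAGE_NOT_PRESENT  [1 reads]
#2 VA=0x180079A (w,kernel):
  [0] read 0x1B idx=12: raw=0x78000 flags P=0 W=0 U=0 S=0
  ✗ PAGE_NOT_PRESENT  [1 reads]
#3 VA=0x261C1CB (w,user):
  [0] read 0x1B idx=19: raw=0x20007 flags P=1 W=1 U=1 S=0
  [1] read 0x20 idx=28: raw=0x21005 flags P=1 W=0 U=1 S=0
  ✗ PROTECTION_VIOLATION  [2 reads]

Entries read for #0: 2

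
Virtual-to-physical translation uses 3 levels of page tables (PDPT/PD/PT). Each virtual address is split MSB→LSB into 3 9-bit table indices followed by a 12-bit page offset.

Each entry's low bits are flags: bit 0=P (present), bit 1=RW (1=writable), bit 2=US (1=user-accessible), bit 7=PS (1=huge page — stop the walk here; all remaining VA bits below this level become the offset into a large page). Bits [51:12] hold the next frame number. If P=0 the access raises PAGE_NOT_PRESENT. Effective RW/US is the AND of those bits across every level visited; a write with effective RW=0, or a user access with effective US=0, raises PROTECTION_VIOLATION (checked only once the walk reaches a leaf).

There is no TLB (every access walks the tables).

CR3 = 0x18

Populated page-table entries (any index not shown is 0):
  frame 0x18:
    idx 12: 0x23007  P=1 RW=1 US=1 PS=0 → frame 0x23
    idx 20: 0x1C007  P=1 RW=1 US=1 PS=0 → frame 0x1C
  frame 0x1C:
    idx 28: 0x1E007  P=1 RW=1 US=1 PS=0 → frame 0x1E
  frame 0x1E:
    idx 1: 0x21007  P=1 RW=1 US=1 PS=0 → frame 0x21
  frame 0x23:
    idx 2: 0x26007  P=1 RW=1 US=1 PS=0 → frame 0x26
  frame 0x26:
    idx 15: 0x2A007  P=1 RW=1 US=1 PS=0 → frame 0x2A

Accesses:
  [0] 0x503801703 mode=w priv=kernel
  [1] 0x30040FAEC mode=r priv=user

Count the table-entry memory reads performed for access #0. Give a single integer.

Per-access translation:
#0 VA=0x503801703 (w,kernel):
  L0: frame=0x18 idx=20 entry=0x1C007 [P=1 RW=1 US=1 PS=0]
  L1: frame=0x1C idx=28 entry=0x1E007 [P=1 RW=1 US=1 PS=0]
  L2: frame=0x1E idx=1 entry=0x21007 [P=1 RW=1 US=1 PS=0]
  ⇒ phys 0x21703  [3 reads]
#1 VA=0x30040FAEC (r,user):
  L0: frame=0x18 idx=12 entry=0x23007 [P=1 RW=1 US=1 PS=0]
  L1: frame=0x23 idx=2 entry=0x26007 [P=1 RW=1 US=1 PS=0]
  L2: frame=0x26 idx=15 entry=0x2A007 [P=1 RW=1 US=1 PS=0]
  ⇒ phys 0x2AAEC  [3 reads]

Entries read for #0: 3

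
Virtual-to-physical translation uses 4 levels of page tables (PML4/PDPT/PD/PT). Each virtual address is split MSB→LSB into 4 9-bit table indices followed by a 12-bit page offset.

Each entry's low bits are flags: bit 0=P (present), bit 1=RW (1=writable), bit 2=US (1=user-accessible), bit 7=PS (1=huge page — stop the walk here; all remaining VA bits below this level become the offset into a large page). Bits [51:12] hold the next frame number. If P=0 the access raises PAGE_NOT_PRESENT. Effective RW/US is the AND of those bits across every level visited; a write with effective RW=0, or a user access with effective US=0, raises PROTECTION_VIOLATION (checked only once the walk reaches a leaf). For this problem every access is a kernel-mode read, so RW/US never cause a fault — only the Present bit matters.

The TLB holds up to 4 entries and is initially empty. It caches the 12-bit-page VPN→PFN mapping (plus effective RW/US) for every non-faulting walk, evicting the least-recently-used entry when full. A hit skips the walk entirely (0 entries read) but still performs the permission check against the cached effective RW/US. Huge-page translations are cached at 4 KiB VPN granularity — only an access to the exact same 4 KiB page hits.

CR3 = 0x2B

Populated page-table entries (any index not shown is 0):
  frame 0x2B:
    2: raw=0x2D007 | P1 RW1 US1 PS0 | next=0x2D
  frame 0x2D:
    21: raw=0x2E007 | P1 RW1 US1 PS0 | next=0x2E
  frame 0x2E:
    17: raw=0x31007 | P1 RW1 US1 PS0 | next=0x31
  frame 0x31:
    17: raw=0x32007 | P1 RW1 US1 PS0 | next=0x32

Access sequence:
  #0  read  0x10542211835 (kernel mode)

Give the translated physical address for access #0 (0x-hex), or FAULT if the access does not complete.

Per-access translation:
#0 VA=0x10542211835 (r,kernel):
  L0: frame=0x2B idx=2 entry=0x2D007 [P=1 RW=1 US=1 PS=0]
  L1: frame=0x2D idx=21 entry=0x2E007 [P=1 RW=1 US=1 PS=0]
  L2: frame=0x2E idx=17 entry=0x31007 [P=1 RW=1 US=1 PS=0]
  L3: frame=0x31 idx=17 entry=0x32007 [P=1 RW=1 US=1 PS=0]
  ✓ 0x32835  — 4 lookups

Access #0 PA: 0x32835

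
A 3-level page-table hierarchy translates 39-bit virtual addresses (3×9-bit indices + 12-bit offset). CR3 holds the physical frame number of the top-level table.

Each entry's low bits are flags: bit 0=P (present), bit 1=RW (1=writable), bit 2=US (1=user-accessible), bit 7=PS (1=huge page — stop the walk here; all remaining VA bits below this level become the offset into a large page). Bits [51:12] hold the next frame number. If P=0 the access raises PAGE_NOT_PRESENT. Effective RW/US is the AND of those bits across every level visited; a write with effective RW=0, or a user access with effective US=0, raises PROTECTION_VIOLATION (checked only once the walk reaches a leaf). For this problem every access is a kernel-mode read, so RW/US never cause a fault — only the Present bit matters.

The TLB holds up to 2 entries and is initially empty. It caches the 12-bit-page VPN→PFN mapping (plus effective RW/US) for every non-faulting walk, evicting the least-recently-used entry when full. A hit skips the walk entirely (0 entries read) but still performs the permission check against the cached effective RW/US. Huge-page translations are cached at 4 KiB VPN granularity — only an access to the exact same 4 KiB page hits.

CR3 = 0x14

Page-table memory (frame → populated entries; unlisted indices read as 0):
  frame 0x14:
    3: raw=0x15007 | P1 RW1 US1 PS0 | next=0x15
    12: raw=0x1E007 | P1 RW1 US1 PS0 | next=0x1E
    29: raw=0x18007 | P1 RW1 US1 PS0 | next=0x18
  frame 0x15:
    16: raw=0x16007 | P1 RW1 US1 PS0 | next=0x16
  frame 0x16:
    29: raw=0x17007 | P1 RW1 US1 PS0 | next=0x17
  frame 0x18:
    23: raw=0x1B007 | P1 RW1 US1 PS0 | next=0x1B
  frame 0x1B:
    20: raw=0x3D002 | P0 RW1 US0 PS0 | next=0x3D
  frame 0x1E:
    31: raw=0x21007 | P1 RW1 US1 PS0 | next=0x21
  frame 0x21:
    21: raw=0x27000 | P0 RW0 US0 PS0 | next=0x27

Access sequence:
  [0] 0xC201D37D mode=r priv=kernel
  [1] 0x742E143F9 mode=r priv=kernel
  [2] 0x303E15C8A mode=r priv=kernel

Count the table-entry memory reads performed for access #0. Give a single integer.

Trace:
#0 VA=0xC201D37D (r,kernel):
  L0 @0x14[3] → 0x15007  P=1,RW=1,US=1,PS=0
  L1 @0x15[16] → 0x16007  P=1,RW=1,US=1,PS=0
  L2 @0x16[29] → 0x17007  P=1,RW=1,US=1,PS=0
  ✓ 0x1737D  — 3 lookups
#1 VA=0x742E143F9 (r,kernel):
  L0 @0x14[29] → 0x18007  P=1,RW=1,US=1,PS=0
  L1 @0x18[23] → 0x1B007  P=1,RW=1,US=1,PS=0
  L2 @0x1B[20] → 0x3D002  P=0,RW=1,US=0,PS=0
  ✗ PAGE_NOT_PRESENT  [3 reads]
#2 VA=0x303E15C8A (r,kernel):
  L0 @0x14[12] → 0x1E007  P=1,RW=1,US=1,PS=0
  L1 @0x1E[31] → 0x21007  P=1,RW=1,US=1,PS=0
  L2 @0x21[21] → 0x27000  P=0,RW=0,US=0,PS=0
  ✗ PAGE_NOT_PRESENT  [3 reads]

Entries read for #0: 3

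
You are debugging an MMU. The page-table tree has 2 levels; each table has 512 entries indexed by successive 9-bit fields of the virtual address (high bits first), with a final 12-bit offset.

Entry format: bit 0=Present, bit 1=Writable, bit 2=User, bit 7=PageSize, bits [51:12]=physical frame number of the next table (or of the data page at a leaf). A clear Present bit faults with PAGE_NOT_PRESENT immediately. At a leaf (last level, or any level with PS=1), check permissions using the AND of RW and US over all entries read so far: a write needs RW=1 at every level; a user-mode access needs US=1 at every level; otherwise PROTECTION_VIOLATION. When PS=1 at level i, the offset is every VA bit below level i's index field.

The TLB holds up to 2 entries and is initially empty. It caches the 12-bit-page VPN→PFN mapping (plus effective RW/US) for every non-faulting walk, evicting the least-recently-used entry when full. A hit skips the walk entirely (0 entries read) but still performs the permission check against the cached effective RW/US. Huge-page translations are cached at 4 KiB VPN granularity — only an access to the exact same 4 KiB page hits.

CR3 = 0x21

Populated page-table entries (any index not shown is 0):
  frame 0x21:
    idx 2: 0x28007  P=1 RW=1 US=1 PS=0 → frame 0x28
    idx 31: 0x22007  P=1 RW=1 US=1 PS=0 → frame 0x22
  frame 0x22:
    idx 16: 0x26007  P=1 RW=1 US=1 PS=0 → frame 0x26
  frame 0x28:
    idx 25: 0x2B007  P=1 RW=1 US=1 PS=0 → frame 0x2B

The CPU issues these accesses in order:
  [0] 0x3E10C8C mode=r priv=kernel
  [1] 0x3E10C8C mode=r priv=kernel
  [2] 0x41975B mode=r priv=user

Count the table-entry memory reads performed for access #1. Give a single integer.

Walk each access:
#0 VA=0x3E10C8C (r,kernel):
  L0 @0x21[31] → 0x22007  P=1,RW=1,US=1,PS=0
  L1 @0x22[16] → 0x26007  P=1,RW=1,US=1,PS=0
  ⇒ phys 0x26C8C  [2 reads]
#1 VA=0x3E10C8C (r,kernel):
  TLB hit vpn=0x3E10 → PA=0x26C8C
#2 VA=0x41975B (r,user):
  L0 @0x21[2] → 0x28007  P=1,RW=1,US=1,PS=0
  L1 @0x28[25] → 0x2B007  P=1,RW=1,US=1,PS=0
  ⇒ phys 0x2B75B  [2 reads]

Entries read for #1: 0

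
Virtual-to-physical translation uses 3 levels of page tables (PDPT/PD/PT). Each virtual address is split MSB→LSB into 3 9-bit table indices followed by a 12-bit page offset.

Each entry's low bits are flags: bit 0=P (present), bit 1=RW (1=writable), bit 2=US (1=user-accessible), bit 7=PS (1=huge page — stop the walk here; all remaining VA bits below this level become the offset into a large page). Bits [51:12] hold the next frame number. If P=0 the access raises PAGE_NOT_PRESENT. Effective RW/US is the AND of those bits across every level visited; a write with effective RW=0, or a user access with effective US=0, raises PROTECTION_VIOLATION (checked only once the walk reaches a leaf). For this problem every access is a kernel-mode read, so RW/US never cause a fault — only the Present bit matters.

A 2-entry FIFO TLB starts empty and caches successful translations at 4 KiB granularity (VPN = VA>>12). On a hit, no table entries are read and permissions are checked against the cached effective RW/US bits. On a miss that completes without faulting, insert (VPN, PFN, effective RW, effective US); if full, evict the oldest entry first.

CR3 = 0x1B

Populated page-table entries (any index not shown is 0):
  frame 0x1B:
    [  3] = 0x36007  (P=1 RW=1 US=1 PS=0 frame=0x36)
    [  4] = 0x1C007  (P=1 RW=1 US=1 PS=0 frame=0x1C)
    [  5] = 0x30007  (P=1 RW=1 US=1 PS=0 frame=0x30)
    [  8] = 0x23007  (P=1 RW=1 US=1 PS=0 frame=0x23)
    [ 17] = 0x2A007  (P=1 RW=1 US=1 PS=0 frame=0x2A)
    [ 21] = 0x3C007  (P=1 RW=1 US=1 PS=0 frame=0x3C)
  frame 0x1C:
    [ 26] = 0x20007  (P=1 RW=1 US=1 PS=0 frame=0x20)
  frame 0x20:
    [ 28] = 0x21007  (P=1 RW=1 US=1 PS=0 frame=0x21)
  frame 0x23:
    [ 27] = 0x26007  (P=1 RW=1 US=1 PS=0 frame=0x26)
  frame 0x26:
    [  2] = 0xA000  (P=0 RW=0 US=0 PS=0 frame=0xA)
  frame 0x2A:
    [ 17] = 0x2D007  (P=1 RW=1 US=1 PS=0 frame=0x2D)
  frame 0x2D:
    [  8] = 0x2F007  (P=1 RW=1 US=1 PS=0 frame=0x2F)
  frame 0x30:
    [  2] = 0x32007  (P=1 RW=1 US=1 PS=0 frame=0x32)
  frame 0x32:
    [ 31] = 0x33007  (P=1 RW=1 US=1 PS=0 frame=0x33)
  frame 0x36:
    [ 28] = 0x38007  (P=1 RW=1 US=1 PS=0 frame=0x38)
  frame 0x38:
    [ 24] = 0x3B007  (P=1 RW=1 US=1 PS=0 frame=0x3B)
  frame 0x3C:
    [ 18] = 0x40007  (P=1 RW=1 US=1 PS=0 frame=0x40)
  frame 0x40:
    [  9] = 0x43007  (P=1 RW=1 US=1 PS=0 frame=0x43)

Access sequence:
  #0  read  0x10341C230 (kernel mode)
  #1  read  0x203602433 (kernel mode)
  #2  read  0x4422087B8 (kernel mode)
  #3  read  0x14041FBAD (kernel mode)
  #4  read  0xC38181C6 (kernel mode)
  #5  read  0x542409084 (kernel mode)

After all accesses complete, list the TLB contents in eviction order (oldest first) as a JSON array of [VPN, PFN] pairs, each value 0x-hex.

Trace:
#0 VA=0x10341C230 (r,kernel):
  L0: frame=0x1B idx=4 entry=0x1C007 [P=1 RW=1 US=1 PS=0]
  L1: frame=0x1C idx=26 entry=0x20007 [P=1 RW=1 US=1 PS=0]
  L2: frame=0x20 idx=28 entry=0x21007 [P=1 RW=1 US=1 PS=0]
  ✓ 0x21230  — 3 lookups
#1 VA=0x203602433 (r,kernel):
  L0: frame=0x1B idx=8 entry=0x23007 [P=1 RW=1 US=1 PS=0]
  L1: frame=0x23 idx=27 entry=0x26007 [P=1 RW=1 US=1 PS=0]
  L2: frame=0x26 idx=2 entry=0xA000 [P=0 RW=0 US=0 PS=0]
  ✗ PAGE_NOT_PRESENT  [3 reads]
#2 VA=0x4422087B8 (r,kernel):
  L0: frame=0x1B idx=17 entry=0x2A007 [P=1 RW=1 US=1 PS=0]
  L1: frame=0x2A idx=17 entry=0x2D007 [P=1 RW=1 US=1 PS=0]
  L2: frame=0x2D idx=8 entry=0x2F007 [P=1 RW=1 US=1 PS=0]
  ✓ 0x2F7B8  — 3 lookups
#3 VA=0x14041FBAD (r,kernel):
  L0: frame=0x1B idx=5 entry=0x30007 [P=1 RW=1 US=1 PS=0]
  L1: frame=0x30 idx=2 entry=0x32007 [P=1 RW=1 US=1 PS=0]
  L2: frame=0x32 idx=31 entry=0x33007 [P=1 RW=1 US=1 PS=0]
  ✓ 0x33BAD  — 3 lookups
#4 VA=0xC38181C6 (r,kernel):
  L0: frame=0x1B idx=3 entry=0x36007 [P=1 RW=1 US=1 PS=0]
  L1: frame=0x36 idx=28 entry=0x38007 [P=1 RW=1 US=1 PS=0]
  L2: frame=0x38 idx=24 entry=0x3B007 [P=1 RW=1 US=1 PS=0]
  ✓ 0x3B1C6  — 3 lookups
#5 VA=0x542409084 (r,kernel):
  L0: frame=0x1B idx=21 entry=0x3C007 [P=1 RW=1 US=1 PS=0]
  L1: frame=0x3C idx=18 entry=0x40007 [P=1 RW=1 US=1 PS=0]
  L2: frame=0x40 idx=9 entry=0x43007 [P=1 RW=1 US=1 PS=0]
  ✓ 0x43084  — 3 lookups

TLB: [["0xC3818", "0x3B"], ["0x542409", "0x43"]]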